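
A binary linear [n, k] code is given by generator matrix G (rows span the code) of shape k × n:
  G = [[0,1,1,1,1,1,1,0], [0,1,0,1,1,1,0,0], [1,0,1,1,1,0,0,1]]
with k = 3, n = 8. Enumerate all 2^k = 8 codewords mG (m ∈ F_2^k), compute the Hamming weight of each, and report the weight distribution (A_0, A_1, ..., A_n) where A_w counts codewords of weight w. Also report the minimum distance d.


Weight distribution: A_0 = 1, A_2 = 1, A_4 = 1, A_5 = 4, A_6 = 1. Minimum distance d = 2.

Enumerate all 2^3 = 8 messages m ∈ F_2^3.
For each, compute codeword c = mG in F_2^8, then tally its weight.
  m = 000 → c = 00000000, weight = 0.
  m = 100 → c = 01111110, weight = 6.
  m = 010 → c = 01011100, weight = 4.
  m = 110 → c = 00100010, weight = 2.
  m = 001 → c = 10111001, weight = 5.
  m = 101 → c = 11000111, weight = 5.
  m = 011 → c = 11100101, weight = 5.
  m = 111 → c = 10011011, weight = 5.
Tally weights:
  weight 0: 1 codewords.
  weight 2: 1 codewords.
  weight 4: 1 codewords.
  weight 5: 4 codewords.
  weight 6: 1 codewords.
Minimum distance d = smallest w > 0 with A_w > 0 = 2.
Sanity: Σ A_w = 8 = 2^3 = 8 ✓.


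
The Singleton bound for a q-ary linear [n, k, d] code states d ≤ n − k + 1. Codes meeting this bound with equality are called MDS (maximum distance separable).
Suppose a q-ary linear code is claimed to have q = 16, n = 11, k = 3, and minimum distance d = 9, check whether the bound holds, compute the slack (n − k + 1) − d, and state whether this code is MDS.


Singleton RHS = n − k + 1 = 9, slack = 0, bound satisfied, MDS.

Singleton bound: d ≤ n − k + 1.
Here n = 11, k = 3, so n − k + 1 = 9.
Given d = 9, check d ≤ 9: YES.
Slack = (n − k + 1) − d = 0.
The code is MDS (slack = 0).
Description: the claimed parameters are [11, 3, 9]_16; such a code would be MDS (meets Singleton bound).


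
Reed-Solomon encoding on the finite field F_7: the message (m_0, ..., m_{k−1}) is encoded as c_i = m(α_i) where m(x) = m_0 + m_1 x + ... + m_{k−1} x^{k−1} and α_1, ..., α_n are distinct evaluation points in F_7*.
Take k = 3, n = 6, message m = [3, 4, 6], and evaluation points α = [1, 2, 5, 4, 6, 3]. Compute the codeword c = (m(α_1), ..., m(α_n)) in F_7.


c = [6, 0, 5, 3, 5, 6]

Message polynomial: m(x) = 3 + 4·x + 6·x^2 (mod 7).
For each evaluation point α_i, compute m(α_i) mod 7:
  α_1 = 1: Horner steps 6 → 3 → 6, so m(1) = 6.
  α_2 = 2: Horner steps 6 → 2 → 0, so m(2) = 0.
  α_3 = 5: Horner steps 6 → 6 → 5, so m(5) = 5.
  α_4 = 4: Horner steps 6 → 0 → 3, so m(4) = 3.
  α_5 = 6: Horner steps 6 → 5 → 5, so m(6) = 5.
  α_6 = 3: Horner steps 6 → 1 → 6, so m(3) = 6.
Codeword c = [6, 0, 5, 3, 5, 6] ∈ F_7^6.


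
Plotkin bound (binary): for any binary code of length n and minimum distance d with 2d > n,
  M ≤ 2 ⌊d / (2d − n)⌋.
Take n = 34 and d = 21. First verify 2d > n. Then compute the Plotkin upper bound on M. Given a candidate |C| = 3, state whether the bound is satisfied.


Plotkin bound M ≤ 4; given |C| = 3 ≤ bound (satisfied).

Check applicability: 2d = 42, n = 34.
2d − n = 8 > 0, so Plotkin applies.
Compute d/(2d−n) = 21/8 ≈ 2.6250.
⌊d/(2d−n)⌋ = 2.
Plotkin bound: M ≤ 2·2 = 4.
Given |C| = 3, check: satisfied.
This |C| is below the Plotkin bound.


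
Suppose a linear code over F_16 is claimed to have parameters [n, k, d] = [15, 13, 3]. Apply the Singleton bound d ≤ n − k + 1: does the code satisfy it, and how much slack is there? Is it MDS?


Singleton RHS = n − k + 1 = 3, slack = 0, bound satisfied, MDS.

Singleton bound: d ≤ n − k + 1.
Here n = 15, k = 13, so n − k + 1 = 3.
Given d = 3, check d ≤ 3: YES.
Slack = (n − k + 1) − d = 0.
The code is MDS (slack = 0).
Description: the claimed parameters are [15, 13, 3]_16; such a code would be MDS (meets Singleton bound).


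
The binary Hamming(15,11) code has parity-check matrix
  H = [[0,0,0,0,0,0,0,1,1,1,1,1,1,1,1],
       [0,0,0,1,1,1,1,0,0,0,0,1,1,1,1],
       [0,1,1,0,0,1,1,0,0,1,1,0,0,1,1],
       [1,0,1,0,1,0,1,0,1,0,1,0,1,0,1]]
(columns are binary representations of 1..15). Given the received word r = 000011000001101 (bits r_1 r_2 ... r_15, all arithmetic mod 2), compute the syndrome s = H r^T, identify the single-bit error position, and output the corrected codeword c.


s = (1, 1, 0, 1)^T, error position = 13, corrected codeword c = 000011000001001

Compute s = H r^T mod 2 one row at a time:
  s_1 = 0 + 0 + 0 + 0 + 1 + 1 + 0 + 1 = 3 ≡ 1 (mod 2).
  s_2 = 0 + 1 + 1 + 0 + 1 + 1 + 0 + 1 = 5 ≡ 1 (mod 2).
  s_3 = 0 + 0 + 1 + 0 + 0 + 0 + 0 + 1 = 2 ≡ 0 (mod 2).
  s_4 = 0 + 0 + 1 + 0 + 0 + 0 + 1 + 1 = 3 ≡ 1 (mod 2).
s = (1, 1, 0, 1)^T — this equals column 13 of H (binary 1101), so error is at position 13.
Correct: flip bit 13 of r = 000011000001101 to get c = 000011000001001.


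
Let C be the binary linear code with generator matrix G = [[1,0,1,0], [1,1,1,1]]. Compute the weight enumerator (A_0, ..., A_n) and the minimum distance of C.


Weight distribution: A_0 = 1, A_2 = 2, A_4 = 1. Minimum distance d = 2.

Enumerate all 2^2 = 4 messages m ∈ F_2^2.
For each, compute codeword c = mG in F_2^4, then tally its weight.
  m = 00 → c = 0000, weight = 0.
  m = 10 → c = 1010, weight = 2.
  m = 01 → c = 1111, weight = 4.
  m = 11 → c = 0101, weight = 2.
Tally weights:
  weight 0: 1 codewords.
  weight 2: 2 codewords.
  weight 4: 1 codewords.
Minimum distance d = smallest w > 0 with A_w > 0 = 2.
Sanity: Σ A_w = 4 = 2^2 = 4 ✓.


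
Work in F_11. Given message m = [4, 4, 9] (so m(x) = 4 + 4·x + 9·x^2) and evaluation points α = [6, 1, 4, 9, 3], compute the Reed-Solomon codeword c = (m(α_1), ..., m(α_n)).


c = [0, 6, 10, 10, 9]

Message polynomial: m(x) = 4 + 4·x + 9·x^2 (mod 11).
For each evaluation point α_i, compute m(α_i) mod 11:
  α_1 = 6: Horner steps 9 → 3 → 0, so m(6) = 0.
  α_2 = 1: Horner steps 9 → 2 → 6, so m(1) = 6.
  α_3 = 4: Horner steps 9 → 7 → 10, so m(4) = 10.
  α_4 = 9: Horner steps 9 → 8 → 10, so m(9) = 10.
  α_5 = 3: Horner steps 9 → 9 → 9, so m(3) = 9.
Codeword c = [0, 6, 10, 10, 9] ∈ F_11^5.


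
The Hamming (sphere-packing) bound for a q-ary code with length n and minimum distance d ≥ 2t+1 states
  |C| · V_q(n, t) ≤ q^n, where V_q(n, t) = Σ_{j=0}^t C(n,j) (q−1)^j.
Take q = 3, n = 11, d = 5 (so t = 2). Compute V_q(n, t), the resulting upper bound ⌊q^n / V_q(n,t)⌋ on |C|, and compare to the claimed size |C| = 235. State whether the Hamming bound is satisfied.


V_q(n, t) = 243, q^n = 177147, Hamming bound = 729, |C| = 235 ≤ bound (satisfied).

Step 1: Compute V_q(n, t) = Σ_{j=0}^2 C(n, j) (q−1)^j.
  j = 0: C(11,0)·(2)^0 = 1·1 = 1.
  j = 1: C(11,1)·(2)^1 = 11·2 = 22.
  j = 2: C(11,2)·(2)^2 = 55·4 = 220.
  V_q(n, t) = 1 + 22 + 220 = 243.
Step 2: q^n = 3^11 = 177147.
Step 3: Hamming bound ⌊q^n / V_q(n,t)⌋ = ⌊177147/243⌋ = 729.
Step 4: Compare |C| = 235 to 729: satisfied.
The claimed |C| lies below the Hamming bound.


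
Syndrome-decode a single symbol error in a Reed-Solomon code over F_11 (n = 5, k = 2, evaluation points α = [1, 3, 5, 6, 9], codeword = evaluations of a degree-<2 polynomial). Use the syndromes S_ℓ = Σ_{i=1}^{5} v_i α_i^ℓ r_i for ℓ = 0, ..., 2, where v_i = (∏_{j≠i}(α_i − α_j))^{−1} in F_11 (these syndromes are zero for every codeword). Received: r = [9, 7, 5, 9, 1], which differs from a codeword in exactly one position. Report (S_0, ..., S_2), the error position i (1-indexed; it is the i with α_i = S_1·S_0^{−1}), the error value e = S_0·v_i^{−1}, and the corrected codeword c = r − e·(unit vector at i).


S = (6, 3, 7), error at position 4, error magnitude e = 5, c = [9, 7, 5, 4, 1].

Step 1: column multipliers v_i = (∏_{j≠i}(α_i − α_j))^{−1} mod 11.
  i = 1 (α = 1): (1−3)(1−5)(1−6)(1−9) = (−2)·(−4)·(−5)·(−8) = 320 ≡ 1, so v_1 = 1^{−1} = 1 (mod 11).
  i = 2 (α = 3): (3−1)(3−5)(3−6)(3−9) = 2·(−2)·(−3)·(−6) = −72 ≡ 5, so v_2 = 5^{−1} = 9 (mod 11).
  i = 3 (α = 5): (5−1)(5−3)(5−6)(5−9) = 4·2·(−1)·(−4) = 32 ≡ 10, so v_3 = 10^{−1} = 10 (mod 11).
  i = 4 (α = 6): (6−1)(6−3)(6−5)(6−9) = 5·3·1·(−3) = −45 ≡ 10, so v_4 = 10^{−1} = 10 (mod 11).
  i = 5 (α = 9): (9−1)(9−3)(9−5)(9−6) = 8·6·4·3 = 576 ≡ 4, so v_5 = 4^{−1} = 3 (mod 11).
  v = [1, 9, 10, 10, 3].
Step 2: syndromes of r = [9, 7, 5, 9, 1] (all sums mod 11).
  S_0 = Σ v_i r_i = 1·9 + 9·7 + 10·5 + 10·9 + 3·1 = 215 ≡ 6.
  S_1 = Σ v_i α_i r_i = 1·1·9 + 9·3·7 + 10·5·5 + 10·6·9 + 3·9·1 = 1015 ≡ 3.
  α_i^2 mod 11 = [1, 9, 3, 3, 4].
  S_2 = Σ v_i α_i^2 r_i = 1·1·9 + 9·9·7 + 10·3·5 + 10·3·9 + 3·4·1 = 1008 ≡ 7.
  S = (6, 3, 7) ≠ 0, so r is not a codeword (an error is present).
Step 3: locate the error. For a single error e at position i, S_ℓ = v_i·e·α_i^ℓ, so α_err = S_1/S_0.
  S_0^{−1} = 6^{−1} = 2 (mod 11), so α_err = 3·2 = 6 ≡ 6 = α_4. Error position i = 4.
  Consistency check: S_2/S_1 = 7·4 = 28 ≡ 6 = α_err ✓ (single-error assumption holds).
Step 4: error magnitude e = S_0/v_4 = S_0·∏_{j≠4}(α_4 − α_j) = 6·10 = 60 ≡ 5 (mod 11).
Step 5: correct position 4: c_4 = r_4 − e = 9 − 5 ≡ 4 (mod 11). Hence c = [9, 7, 5, 4, 1].
  Check: interpolating c through the α_i gives m(x) = 10 + 10·x (degree < 2) with m(α_i) = c_i for every i, so c is indeed a codeword.


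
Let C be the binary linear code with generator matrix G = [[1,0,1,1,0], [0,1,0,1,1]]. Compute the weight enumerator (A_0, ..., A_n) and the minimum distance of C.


Weight distribution: A_0 = 1, A_3 = 2, A_4 = 1. Minimum distance d = 3.

Enumerate all 2^2 = 4 messages m ∈ F_2^2.
For each, compute codeword c = mG in F_2^5, then tally its weight.
  m = 00 → c = 00000, weight = 0.
  m = 10 → c = 10110, weight = 3.
  m = 01 → c = 01011, weight = 3.
  m = 11 → c = 11101, weight = 4.
Tally weights:
  weight 0: 1 codewords.
  weight 3: 2 codewords.
  weight 4: 1 codewords.
Minimum distance d = smallest w > 0 with A_w > 0 = 3.
Sanity: Σ A_w = 4 = 2^2 = 4 ✓.


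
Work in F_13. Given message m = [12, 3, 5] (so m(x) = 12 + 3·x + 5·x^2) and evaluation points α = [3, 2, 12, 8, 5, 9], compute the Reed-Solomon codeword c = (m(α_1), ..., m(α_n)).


c = [1, 12, 1, 5, 9, 2]

Message polynomial: m(x) = 12 + 3·x + 5·x^2 (mod 13).
For each evaluation point α_i, compute m(α_i) mod 13:
  α_1 = 3: Horner steps 5 → 5 → 1, so m(3) = 1.
  α_2 = 2: Horner steps 5 → 0 → 12, so m(2) = 12.
  α_3 = 12: Horner steps 5 → 11 → 1, so m(12) = 1.
  α_4 = 8: Horner steps 5 → 4 → 5, so m(8) = 5.
  α_5 = 5: Horner steps 5 → 2 → 9, so m(5) = 9.
  α_6 = 9: Horner steps 5 → 9 → 2, so m(9) = 2.
Codeword c = [1, 12, 1, 5, 9, 2] ∈ F_13^6.


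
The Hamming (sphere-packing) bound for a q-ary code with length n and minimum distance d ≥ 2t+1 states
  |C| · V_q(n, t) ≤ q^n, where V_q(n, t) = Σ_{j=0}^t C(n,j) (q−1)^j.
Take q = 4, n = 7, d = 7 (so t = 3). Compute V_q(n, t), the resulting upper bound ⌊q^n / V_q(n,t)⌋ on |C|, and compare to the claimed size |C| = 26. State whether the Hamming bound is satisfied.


V_q(n, t) = 1156, q^n = 16384, Hamming bound = 14, |C| = 26 > bound (violated).

Step 1: Compute V_q(n, t) = Σ_{j=0}^3 C(n, j) (q−1)^j.
  j = 0: C(7,0)·(3)^0 = 1·1 = 1.
  j = 1: C(7,1)·(3)^1 = 7·3 = 21.
  j = 2: C(7,2)·(3)^2 = 21·9 = 189.
  j = 3: C(7,3)·(3)^3 = 35·27 = 945.
  V_q(n, t) = 1 + 21 + 189 + 945 = 1156.
Step 2: q^n = 4^7 = 16384.
Step 3: Hamming bound ⌊q^n / V_q(n,t)⌋ = ⌊16384/1156⌋ = 14.
Step 4: Compare |C| = 26 to 14: violated.
The claimed |C| lies above the Hamming bound, so no 4-ary code of length 7 with d ≥ 7 can have 26 codewords.


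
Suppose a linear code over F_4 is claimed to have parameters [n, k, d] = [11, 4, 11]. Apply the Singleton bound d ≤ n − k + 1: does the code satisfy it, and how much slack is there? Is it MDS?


Singleton RHS = n − k + 1 = 8, slack = -3, bound violated (no such code; not MDS).

Singleton bound: d ≤ n − k + 1.
Here n = 11, k = 4, so n − k + 1 = 8.
Given d = 11, check d ≤ 8: NO.
Slack = (n − k + 1) − d = -3.
The slack is negative: d = 11 exceeds n − k + 1 = 8 by 3, so the Singleton bound is violated and no linear [11, 4, 11]_4 code can exist. In particular it is not MDS (MDS requires d = n − k + 1 exactly).
Description: the claimed parameters are [11, 4, 11]_4; such a code would be impossible (violates the Singleton bound).


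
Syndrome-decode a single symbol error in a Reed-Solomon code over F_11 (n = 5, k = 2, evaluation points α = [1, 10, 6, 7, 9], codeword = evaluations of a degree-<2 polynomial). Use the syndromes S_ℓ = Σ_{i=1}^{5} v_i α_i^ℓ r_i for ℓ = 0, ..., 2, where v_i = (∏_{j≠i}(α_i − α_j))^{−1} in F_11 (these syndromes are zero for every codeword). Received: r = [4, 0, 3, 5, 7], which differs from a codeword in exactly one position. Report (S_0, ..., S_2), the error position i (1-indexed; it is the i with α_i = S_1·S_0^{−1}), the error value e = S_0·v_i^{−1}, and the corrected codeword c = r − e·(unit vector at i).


S = (6, 10, 2), error at position 5, error magnitude e = 9, c = [4, 0, 3, 5, 9].

Step 1: column multipliers v_i = (∏_{j≠i}(α_i − α_j))^{−1} mod 11.
  i = 1 (α = 1): (1−10)(1−6)(1−7)(1−9) = (−9)·(−5)·(−6)·(−8) = 2160 ≡ 4, so v_1 = 4^{−1} = 3 (mod 11).
  i = 2 (α = 10): (10−1)(10−6)(10−7)(10−9) = 9·4·3·1 = 108 ≡ 9, so v_2 = 9^{−1} = 5 (mod 11).
  i = 3 (α = 6): (6−1)(6−10)(6−7)(6−9) = 5·(−4)·(−1)·(−3) = −60 ≡ 6, so v_3 = 6^{−1} = 2 (mod 11).
  i = 4 (α = 7): (7−1)(7−10)(7−6)(7−9) = 6·(−3)·1·(−2) = 36 ≡ 3, so v_4 = 3^{−1} = 4 (mod 11).
  i = 5 (α = 9): (9−1)(9−10)(9−6)(9−7) = 8·(−1)·3·2 = −48 ≡ 7, so v_5 = 7^{−1} = 8 (mod 11).
  v = [3, 5, 2, 4, 8].
Step 2: syndromes of r = [4, 0, 3, 5, 7] (all sums mod 11).
  S_0 = Σ v_i r_i = 3·4 + 5·0 + 2·3 + 4·5 + 8·7 = 94 ≡ 6.
  S_1 = Σ v_i α_i r_i = 3·1·4 + 5·10·0 + 2·6·3 + 4·7·5 + 8·9·7 = 692 ≡ 10.
  α_i^2 mod 11 = [1, 1, 3, 5, 4].
  S_2 = Σ v_i α_i^2 r_i = 3·1·4 + 5·1·0 + 2·3·3 + 4·5·5 + 8·4·7 = 354 ≡ 2.
  S = (6, 10, 2) ≠ 0, so r is not a codeword (an error is present).
Step 3: locate the error. For a single error e at position i, S_ℓ = v_i·e·α_i^ℓ, so α_err = S_1/S_0.
  S_0^{−1} = 6^{−1} = 2 (mod 11), so α_err = 10·2 = 20 ≡ 9 = α_5. Error position i = 5.
  Consistency check: S_2/S_1 = 2·10 = 20 ≡ 9 = α_err ✓ (single-error assumption holds).
Step 4: error magnitude e = S_0/v_5 = S_0·∏_{j≠5}(α_5 − α_j) = 6·7 = 42 ≡ 9 (mod 11).
Step 5: correct position 5: c_5 = r_5 − e = 7 − 9 ≡ 9 (mod 11). Hence c = [4, 0, 3, 5, 9].
  Check: interpolating c through the α_i gives m(x) = 2 + 2·x (degree < 2) with m(α_i) = c_i for every i, so c is indeed a codeword.


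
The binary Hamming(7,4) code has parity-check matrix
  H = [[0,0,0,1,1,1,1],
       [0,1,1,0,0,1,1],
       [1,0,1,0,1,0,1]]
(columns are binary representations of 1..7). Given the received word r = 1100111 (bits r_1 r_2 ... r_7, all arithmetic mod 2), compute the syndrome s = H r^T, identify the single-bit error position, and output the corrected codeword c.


s = (1, 1, 1)^T, error position = 7, corrected codeword c = 1100110

Compute s = H r^T mod 2 one row at a time:
  s_1 = 0 + 1 + 1 + 1 = 3 ≡ 1 (mod 2).
  s_2 = 1 + 0 + 1 + 1 = 3 ≡ 1 (mod 2).
  s_3 = 1 + 0 + 1 + 1 = 3 ≡ 1 (mod 2).
s = (1, 1, 1)^T — this equals column 7 of H (binary 111), so error is at position 7.
Correct: flip bit 7 of r = 1100111 to get c = 1100110.


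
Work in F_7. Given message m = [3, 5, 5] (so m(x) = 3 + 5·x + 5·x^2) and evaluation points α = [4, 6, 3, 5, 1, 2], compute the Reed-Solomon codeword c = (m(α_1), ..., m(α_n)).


c = [5, 3, 0, 6, 6, 5]

Message polynomial: m(x) = 3 + 5·x + 5·x^2 (mod 7).
For each evaluation point α_i, compute m(α_i) mod 7:
  α_1 = 4: Horner steps 5 → 4 → 5, so m(4) = 5.
  α_2 = 6: Horner steps 5 → 0 → 3, so m(6) = 3.
  α_3 = 3: Horner steps 5 → 6 → 0, so m(3) = 0.
  α_4 = 5: Horner steps 5 → 2 → 6, so m(5) = 6.
  α_5 = 1: Horner steps 5 → 3 → 6, so m(1) = 6.
  α_6 = 2: Horner steps 5 → 1 → 5, so m(2) = 5.
Codeword c = [5, 3, 0, 6, 6, 5] ∈ F_7^6.


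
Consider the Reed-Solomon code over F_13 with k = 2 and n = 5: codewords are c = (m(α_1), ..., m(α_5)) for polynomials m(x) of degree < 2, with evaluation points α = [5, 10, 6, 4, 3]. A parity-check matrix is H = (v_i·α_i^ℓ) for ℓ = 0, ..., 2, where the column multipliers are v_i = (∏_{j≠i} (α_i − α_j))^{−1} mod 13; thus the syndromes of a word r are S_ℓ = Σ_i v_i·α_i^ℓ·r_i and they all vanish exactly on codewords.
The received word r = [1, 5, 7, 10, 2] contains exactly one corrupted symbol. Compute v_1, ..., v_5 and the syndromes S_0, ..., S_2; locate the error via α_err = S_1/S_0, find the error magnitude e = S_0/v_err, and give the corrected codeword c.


S = (2, 8, 6), error at position 4, error magnitude e = 2, c = [1, 5, 7, 8, 2].

Step 1: column multipliers v_i = (∏_{j≠i}(α_i − α_j))^{−1} mod 13.
  i = 1 (α = 5): (5−10)(5−6)(5−4)(5−3) = (−5)·(−1)·1·2 = 10 ≡ 10, so v_1 = 10^{−1} = 4 (mod 13).
  i = 2 (α = 10): (10−5)(10−6)(10−4)(10−3) = 5·4·6·7 = 840 ≡ 8, so v_2 = 8^{−1} = 5 (mod 13).
  i = 3 (α = 6): (6−5)(6−10)(6−4)(6−3) = 1·(−4)·2·3 = −24 ≡ 2, so v_3 = 2^{−1} = 7 (mod 13).
  i = 4 (α = 4): (4−5)(4−10)(4−6)(4−3) = (−1)·(−6)·(−2)·1 = −12 ≡ 1, so v_4 = 1^{−1} = 1 (mod 13).
  i = 5 (α = 3): (3−5)(3−10)(3−6)(3−4) = (−2)·(−7)·(−3)·(−1) = 42 ≡ 3, so v_5 = 3^{−1} = 9 (mod 13).
  v = [4, 5, 7, 1, 9].
Step 2: syndromes of r = [1, 5, 7, 10, 2] (all sums mod 13).
  S_0 = Σ v_i r_i = 4·1 + 5·5 + 7·7 + 1·10 + 9·2 = 106 ≡ 2.
  S_1 = Σ v_i α_i r_i = 4·5·1 + 5·10·5 + 7·6·7 + 1·4·10 + 9·3·2 = 658 ≡ 8.
  α_i^2 mod 13 = [12, 9, 10, 3, 9].
  S_2 = Σ v_i α_i^2 r_i = 4·12·1 + 5·9·5 + 7·10·7 + 1·3·10 + 9·9·2 = 955 ≡ 6.
  S = (2, 8, 6) ≠ 0, so r is not a codeword (an error is present).
Step 3: locate the error. For a single error e at position i, S_ℓ = v_i·e·α_i^ℓ, so α_err = S_1/S_0.
  S_0^{−1} = 2^{−1} = 7 (mod 13), so α_err = 8·7 = 56 ≡ 4 = α_4. Error position i = 4.
  Consistency check: S_2/S_1 = 6·5 = 30 ≡ 4 = α_err ✓ (single-error assumption holds).
Step 4: error magnitude e = S_0/v_4 = S_0·∏_{j≠4}(α_4 − α_j) = 2·1 = 2 ≡ 2 (mod 13).
Step 5: correct position 4: c_4 = r_4 − e = 10 − 2 ≡ 8 (mod 13). Hence c = [1, 5, 7, 8, 2].
  Check: interpolating c through the α_i gives m(x) = 10 + 6·x (degree < 2) with m(α_i) = c_i for every i, so c is indeed a codeword.


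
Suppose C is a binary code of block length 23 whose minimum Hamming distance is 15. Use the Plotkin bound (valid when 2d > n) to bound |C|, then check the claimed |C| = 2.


Plotkin bound M ≤ 4; given |C| = 2 ≤ bound (satisfied).

Check applicability: 2d = 30, n = 23.
2d − n = 7 > 0, so Plotkin applies.
Compute d/(2d−n) = 15/7 ≈ 2.1429.
⌊d/(2d−n)⌋ = 2.
Plotkin bound: M ≤ 2·2 = 4.
Given |C| = 2, check: satisfied.
This |C| is below the Plotkin bound.


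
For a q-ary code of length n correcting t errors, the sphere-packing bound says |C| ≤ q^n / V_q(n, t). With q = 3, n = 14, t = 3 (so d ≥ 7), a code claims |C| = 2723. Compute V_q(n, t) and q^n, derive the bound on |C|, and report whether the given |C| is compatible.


V_q(n, t) = 3305, q^n = 4782969, Hamming bound = 1447, |C| = 2723 > bound (violated).

Step 1: Compute V_q(n, t) = Σ_{j=0}^3 C(n, j) (q−1)^j.
  j = 0: C(14,0)·(2)^0 = 1·1 = 1.
  j = 1: C(14,1)·(2)^1 = 14·2 = 28.
  j = 2: C(14,2)·(2)^2 = 91·4 = 364.
  j = 3: C(14,3)·(2)^3 = 364·8 = 2912.
  V_q(n, t) = 1 + 28 + 364 + 2912 = 3305.
Step 2: q^n = 3^14 = 4782969.
Step 3: Hamming bound ⌊q^n / V_q(n,t)⌋ = ⌊4782969/3305⌋ = 1447.
Step 4: Compare |C| = 2723 to 1447: violated.
The claimed |C| lies above the Hamming bound, so no 3-ary code of length 14 with d ≥ 7 can have 2723 codewords.


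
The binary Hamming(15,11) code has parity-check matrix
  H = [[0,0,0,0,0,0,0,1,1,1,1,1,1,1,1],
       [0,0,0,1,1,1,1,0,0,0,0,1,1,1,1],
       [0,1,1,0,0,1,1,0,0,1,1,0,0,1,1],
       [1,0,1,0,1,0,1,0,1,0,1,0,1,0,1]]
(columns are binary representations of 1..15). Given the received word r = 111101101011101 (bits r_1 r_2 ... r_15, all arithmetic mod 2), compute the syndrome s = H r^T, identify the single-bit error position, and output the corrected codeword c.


s = (1, 0, 0, 1)^T, error position = 9, corrected codeword c = 111101100011101

Compute s = H r^T mod 2 one row at a time:
  s_1 = 0 + 1 + 0 + 1 + 1 + 1 + 0 + 1 = 5 ≡ 1 (mod 2).
  s_2 = 1 + 0 + 1 + 1 + 1 + 1 + 0 + 1 = 6 ≡ 0 (mod 2).
  s_3 = 1 + 1 + 1 + 1 + 0 + 1 + 0 + 1 = 6 ≡ 0 (mod 2).
  s_4 = 1 + 1 + 0 + 1 + 1 + 1 + 1 + 1 = 7 ≡ 1 (mod 2).
s = (1, 0, 0, 1)^T — this equals column 9 of H (binary 1001), so error is at position 9.
Correct: flip bit 9 of r = 111101101011101 to get c = 111101100011101.


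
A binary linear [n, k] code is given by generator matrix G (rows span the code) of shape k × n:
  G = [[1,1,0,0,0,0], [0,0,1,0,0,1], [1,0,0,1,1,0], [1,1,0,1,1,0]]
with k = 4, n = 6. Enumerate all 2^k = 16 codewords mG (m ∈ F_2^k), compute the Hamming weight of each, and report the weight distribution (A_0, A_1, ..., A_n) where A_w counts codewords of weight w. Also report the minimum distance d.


Weight distribution: A_0 = 1, A_1 = 2, A_2 = 3, A_3 = 4, A_4 = 3, A_5 = 2, A_6 = 1. Minimum distance d = 1.

Enumerate all 2^4 = 16 messages m ∈ F_2^4.
For each, compute codeword c = mG in F_2^6, then tally its weight.
  m = 0000 → c = 000000, weight = 0.
  m = 1000 → c = 110000, weight = 2.
  m = 0100 → c = 001001, weight = 2.
  m = 1100 → c = 111001, weight = 4.
  m = 0010 → c = 100110, weight = 3.
  m = 1010 → c = 010110, weight = 3.
  m = 0110 → c = 101111, weight = 5.
  m = 1110 → c = 011111, weight = 5.
  m = 0001 → c = 110110, weight = 4.
  m = 1001 → c = 000110, weight = 2.
  m = 0101 → c = 111111, weight = 6.
  m = 1101 → c = 001111, weight = 4.
  m = 0011 → c = 010000, weight = 1.
  m = 1011 → c = 100000, weight = 1.
  m = 0111 → c = 011001, weight = 3.
  m = 1111 → c = 101001, weight = 3.
Tally weights:
  weight 0: 1 codewords.
  weight 1: 2 codewords.
  weight 2: 3 codewords.
  weight 3: 4 codewords.
  weight 4: 3 codewords.
  weight 5: 2 codewords.
  weight 6: 1 codewords.
Minimum distance d = smallest w > 0 with A_w > 0 = 1.
Sanity: Σ A_w = 16 = 2^4 = 16 ✓.


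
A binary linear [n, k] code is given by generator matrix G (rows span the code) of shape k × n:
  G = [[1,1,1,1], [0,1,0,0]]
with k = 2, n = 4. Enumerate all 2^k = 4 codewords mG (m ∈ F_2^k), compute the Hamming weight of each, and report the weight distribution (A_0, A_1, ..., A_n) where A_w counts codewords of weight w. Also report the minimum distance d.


Weight distribution: A_0 = 1, A_1 = 1, A_3 = 1, A_4 = 1. Minimum distance d = 1.

Enumerate all 2^2 = 4 messages m ∈ F_2^2.
For each, compute codeword c = mG in F_2^4, then tally its weight.
  m = 00 → c = 0000, weight = 0.
  m = 10 → c = 1111, weight = 4.
  m = 01 → c = 0100, weight = 1.
  m = 11 → c = 1011, weight = 3.
Tally weights:
  weight 0: 1 codewords.
  weight 1: 1 codewords.
  weight 3: 1 codewords.
  weight 4: 1 codewords.
Minimum distance d = smallest w > 0 with A_w > 0 = 1.
Sanity: Σ A_w = 4 = 2^2 = 4 ✓.


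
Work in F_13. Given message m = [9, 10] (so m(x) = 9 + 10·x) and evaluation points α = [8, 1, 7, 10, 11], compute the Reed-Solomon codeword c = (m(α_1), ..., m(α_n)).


c = [11, 6, 1, 5, 2]

Message polynomial: m(x) = 9 + 10·x (mod 13).
For each evaluation point α_i, compute m(α_i) mod 13:
  α_1 = 8: Horner steps 10 → 11, so m(8) = 11.
  α_2 = 1: Horner steps 10 → 6, so m(1) = 6.
  α_3 = 7: Horner steps 10 → 1, so m(7) = 1.
  α_4 = 10: Horner steps 10 → 5, so m(10) = 5.
  α_5 = 11: Horner steps 10 → 2, so m(11) = 2.
Codeword c = [11, 6, 1, 5, 2] ∈ F_13^5.


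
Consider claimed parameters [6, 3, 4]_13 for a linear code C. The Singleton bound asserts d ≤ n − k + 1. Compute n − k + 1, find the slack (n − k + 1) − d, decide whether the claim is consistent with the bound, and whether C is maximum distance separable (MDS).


Singleton RHS = n − k + 1 = 4, slack = 0, bound satisfied, MDS.

Singleton bound: d ≤ n − k + 1.
Here n = 6, k = 3, so n − k + 1 = 4.
Given d = 4, check d ≤ 4: YES.
Slack = (n − k + 1) − d = 0.
The code is MDS (slack = 0).
Description: the claimed parameters are [6, 3, 4]_13; such a code would be MDS (meets Singleton bound).


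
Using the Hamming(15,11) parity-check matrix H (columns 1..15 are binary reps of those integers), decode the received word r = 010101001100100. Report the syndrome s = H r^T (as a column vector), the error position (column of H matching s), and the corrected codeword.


s = (1, 1, 1, 0)^T, error position = 14, corrected codeword c = 010101001100110

Compute s = H r^T mod 2 one row at a time:
  s_1 = 0 + 1 + 1 + 0 + 0 + 1 + 0 + 0 = 3 ≡ 1 (mod 2).
  s_2 = 1 + 0 + 1 + 0 + 0 + 1 + 0 + 0 = 3 ≡ 1 (mod 2).
  s_3 = 1 + 0 + 1 + 0 + 1 + 0 + 0 + 0 = 3 ≡ 1 (mod 2).
  s_4 = 0 + 0 + 0 + 0 + 1 + 0 + 1 + 0 = 2 ≡ 0 (mod 2).
s = (1, 1, 1, 0)^T — this equals column 14 of H (binary 1110), so error is at position 14.
Correct: flip bit 14 of r = 010101001100100 to get c = 010101001100110.


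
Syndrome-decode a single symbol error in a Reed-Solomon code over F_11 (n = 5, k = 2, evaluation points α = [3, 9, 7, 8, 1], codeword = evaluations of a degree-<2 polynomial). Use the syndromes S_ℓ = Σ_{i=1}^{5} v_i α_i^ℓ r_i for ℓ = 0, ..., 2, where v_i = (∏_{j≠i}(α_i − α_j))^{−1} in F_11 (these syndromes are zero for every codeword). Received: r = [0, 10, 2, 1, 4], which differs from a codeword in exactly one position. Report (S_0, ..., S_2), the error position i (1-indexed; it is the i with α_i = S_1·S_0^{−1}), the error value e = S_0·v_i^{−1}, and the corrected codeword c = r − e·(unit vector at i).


S = (8, 1, 7), error at position 3, error magnitude e = 10, c = [0, 10, 3, 1, 4].

Step 1: column multipliers v_i = (∏_{j≠i}(α_i − α_j))^{−1} mod 11.
  i = 1 (α = 3): (3−9)(3−7)(3−8)(3−1) = (−6)·(−4)·(−5)·2 = −240 ≡ 2, so v_1 = 2^{−1} = 6 (mod 11).
  i = 2 (α = 9): (9−3)(9−7)(9−8)(9−1) = 6·2·1·8 = 96 ≡ 8, so v_2 = 8^{−1} = 7 (mod 11).
  i = 3 (α = 7): (7−3)(7−9)(7−8)(7−1) = 4·(−2)·(−1)·6 = 48 ≡ 4, so v_3 = 4^{−1} = 3 (mod 11).
  i = 4 (α = 8): (8−3)(8−9)(8−7)(8−1) = 5·(−1)·1·7 = −35 ≡ 9, so v_4 = 9^{−1} = 5 (mod 11).
  i = 5 (α = 1): (1−3)(1−9)(1−7)(1−8) = (−2)·(−8)·(−6)·(−7) = 672 ≡ 1, so v_5 = 1^{−1} = 1 (mod 11).
  v = [6, 7, 3, 5, 1].
Step 2: syndromes of r = [0, 10, 2, 1, 4] (all sums mod 11).
  S_0 = Σ v_i r_i = 6·0 + 7·10 + 3·2 + 5·1 + 1·4 = 85 ≡ 8.
  S_1 = Σ v_i α_i r_i = 6·3·0 + 7·9·10 + 3·7·2 + 5·8·1 + 1·1·4 = 716 ≡ 1.
  α_i^2 mod 11 = [9, 4, 5, 9, 1].
  S_2 = Σ v_i α_i^2 r_i = 6·9·0 + 7·4·10 + 3·5·2 + 5·9·1 + 1·1·4 = 359 ≡ 7.
  S = (8, 1, 7) ≠ 0, so r is not a codeword (an error is present).
Step 3: locate the error. For a single error e at position i, S_ℓ = v_i·e·α_i^ℓ, so α_err = S_1/S_0.
  S_0^{−1} = 8^{−1} = 7 (mod 11), so α_err = 1·7 = 7 ≡ 7 = α_3. Error position i = 3.
  Consistency check: S_2/S_1 = 7·1 = 7 ≡ 7 = α_err ✓ (single-error assumption holds).
Step 4: error magnitude e = S_0/v_3 = S_0·∏_{j≠3}(α_3 − α_j) = 8·4 = 32 ≡ 10 (mod 11).
Step 5: correct position 3: c_3 = r_3 − e = 2 − 10 ≡ 3 (mod 11). Hence c = [0, 10, 3, 1, 4].
  Check: interpolating c through the α_i gives m(x) = 6 + 9·x (degree < 2) with m(α_i) = c_i for every i, so c is indeed a codeword.


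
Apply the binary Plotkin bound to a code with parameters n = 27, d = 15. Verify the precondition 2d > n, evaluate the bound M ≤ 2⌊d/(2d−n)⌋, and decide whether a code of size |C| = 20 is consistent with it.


Plotkin bound M ≤ 10; given |C| = 20 > bound (violated).

Check applicability: 2d = 30, n = 27.
2d − n = 3 > 0, so Plotkin applies.
Compute d/(2d−n) = 15/3 ≈ 5.0000.
⌊d/(2d−n)⌋ = 5.
Plotkin bound: M ≤ 2·5 = 10.
Given |C| = 20, check: VIOLATED.
This |C| is above the Plotkin bound, so no binary code with n = 27, d = 15 and 20 codewords exists.


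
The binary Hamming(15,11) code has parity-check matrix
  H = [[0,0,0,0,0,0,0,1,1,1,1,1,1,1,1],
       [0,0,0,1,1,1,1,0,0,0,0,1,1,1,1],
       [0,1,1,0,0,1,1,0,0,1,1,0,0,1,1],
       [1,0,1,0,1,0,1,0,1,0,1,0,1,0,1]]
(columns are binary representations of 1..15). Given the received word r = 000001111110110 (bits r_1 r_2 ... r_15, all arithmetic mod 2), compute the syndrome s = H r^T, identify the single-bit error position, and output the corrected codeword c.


s = (0, 0, 1, 0)^T, error position = 2, corrected codeword c = 010001111110110

Compute s = H r^T mod 2 one row at a time:
  s_1 = 1 + 1 + 1 + 1 + 0 + 1 + 1 + 0 = 6 ≡ 0 (mod 2).
  s_2 = 0 + 0 + 1 + 1 + 0 + 1 + 1 + 0 = 4 ≡ 0 (mod 2).
  s_3 = 0 + 0 + 1 + 1 + 1 + 1 + 1 + 0 = 5 ≡ 1 (mod 2).
  s_4 = 0 + 0 + 0 + 1 + 1 + 1 + 1 + 0 = 4 ≡ 0 (mod 2).
s = (0, 0, 1, 0)^T — this equals column 2 of H (binary 0010), so error is at position 2.
Correct: flip bit 2 of r = 000001111110110 to get c = 010001111110110.


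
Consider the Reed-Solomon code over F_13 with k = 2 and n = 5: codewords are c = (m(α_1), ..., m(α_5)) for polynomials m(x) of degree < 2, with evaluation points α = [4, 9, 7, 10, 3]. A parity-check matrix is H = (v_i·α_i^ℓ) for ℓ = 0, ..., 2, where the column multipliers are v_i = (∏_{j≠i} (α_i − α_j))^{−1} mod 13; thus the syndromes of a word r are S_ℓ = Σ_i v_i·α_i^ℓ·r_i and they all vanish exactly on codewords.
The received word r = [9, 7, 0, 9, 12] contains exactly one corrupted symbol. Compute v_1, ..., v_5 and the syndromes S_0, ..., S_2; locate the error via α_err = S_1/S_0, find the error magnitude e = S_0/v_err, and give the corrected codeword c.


S = (2, 7, 5), error at position 4, error magnitude e = 5, c = [9, 7, 0, 4, 12].

Step 1: column multipliers v_i = (∏_{j≠i}(α_i − α_j))^{−1} mod 13.
  i = 1 (α = 4): (4−9)(4−7)(4−10)(4−3) = (−5)·(−3)·(−6)·1 = −90 ≡ 1, so v_1 = 1^{−1} = 1 (mod 13).
  i = 2 (α = 9): (9−4)(9−7)(9−10)(9−3) = 5·2·(−1)·6 = −60 ≡ 5, so v_2 = 5^{−1} = 8 (mod 13).
  i = 3 (α = 7): (7−4)(7−9)(7−10)(7−3) = 3·(−2)·(−3)·4 = 72 ≡ 7, so v_3 = 7^{−1} = 2 (mod 13).
  i = 4 (α = 10): (10−4)(10−9)(10−7)(10−3) = 6·1·3·7 = 126 ≡ 9, so v_4 = 9^{−1} = 3 (mod 13).
  i = 5 (α = 3): (3−4)(3−9)(3−7)(3−10) = (−1)·(−6)·(−4)·(−7) = 168 ≡ 12, so v_5 = 12^{−1} = 12 (mod 13).
  v = [1, 8, 2, 3, 12].
Step 2: syndromes of r = [9, 7, 0, 9, 12] (all sums mod 13).
  S_0 = Σ v_i r_i = 1·9 + 8·7 + 2·0 + 3·9 + 12·12 = 236 ≡ 2.
  S_1 = Σ v_i α_i r_i = 1·4·9 + 8·9·7 + 2·7·0 + 3·10·9 + 12·3·12 = 1242 ≡ 7.
  α_i^2 mod 13 = [3, 3, 10, 9, 9].
  S_2 = Σ v_i α_i^2 r_i = 1·3·9 + 8·3·7 + 2·10·0 + 3·9·9 + 12·9·12 = 1734 ≡ 5.
  S = (2, 7, 5) ≠ 0, so r is not a codeword (an error is present).
Step 3: locate the error. For a single error e at position i, S_ℓ = v_i·e·α_i^ℓ, so α_err = S_1/S_0.
  S_0^{−1} = 2^{−1} = 7 (mod 13), so α_err = 7·7 = 49 ≡ 10 = α_4. Error position i = 4.
  Consistency check: S_2/S_1 = 5·2 = 10 ≡ 10 = α_err ✓ (single-error assumption holds).
Step 4: error magnitude e = S_0/v_4 = S_0·∏_{j≠4}(α_4 − α_j) = 2·9 = 18 ≡ 5 (mod 13).
Step 5: correct position 4: c_4 = r_4 − e = 9 − 5 ≡ 4 (mod 13). Hence c = [9, 7, 0, 4, 12].
  Check: interpolating c through the α_i gives m(x) = 8 + 10·x (degree < 2) with m(α_i) = c_i for every i, so c is indeed a codeword.


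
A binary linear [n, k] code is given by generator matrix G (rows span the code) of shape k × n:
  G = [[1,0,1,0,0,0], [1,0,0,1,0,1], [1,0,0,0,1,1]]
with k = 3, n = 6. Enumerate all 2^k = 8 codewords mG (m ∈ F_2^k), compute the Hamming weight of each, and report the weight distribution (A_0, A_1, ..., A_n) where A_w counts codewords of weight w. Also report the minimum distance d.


Weight distribution: A_0 = 1, A_2 = 2, A_3 = 4, A_4 = 1. Minimum distance d = 2.

Enumerate all 2^3 = 8 messages m ∈ F_2^3.
For each, compute codeword c = mG in F_2^6, then tally its weight.
  m = 000 → c = 000000, weight = 0.
  m = 100 → c = 101000, weight = 2.
  m = 010 → c = 100101, weight = 3.
  m = 110 → c = 001101, weight = 3.
  m = 001 → c = 100011, weight = 3.
  m = 101 → c = 001011, weight = 3.
  m = 011 → c = 000110, weight = 2.
  m = 111 → c = 101110, weight = 4.
Tally weights:
  weight 0: 1 codewords.
  weight 2: 2 codewords.
  weight 3: 4 codewords.
  weight 4: 1 codewords.
Minimum distance d = smallest w > 0 with A_w > 0 = 2.
Sanity: Σ A_w = 8 = 2^3 = 8 ✓.


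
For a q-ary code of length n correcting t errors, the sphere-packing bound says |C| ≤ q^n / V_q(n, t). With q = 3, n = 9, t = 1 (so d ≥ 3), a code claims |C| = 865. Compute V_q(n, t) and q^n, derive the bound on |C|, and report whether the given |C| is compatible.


V_q(n, t) = 19, q^n = 19683, Hamming bound = 1035, |C| = 865 ≤ bound (satisfied).

Step 1: Compute V_q(n, t) = Σ_{j=0}^1 C(n, j) (q−1)^j.
  j = 0: C(9,0)·(2)^0 = 1·1 = 1.
  j = 1: C(9,1)·(2)^1 = 9·2 = 18.
  V_q(n, t) = 1 + 18 = 19.
Step 2: q^n = 3^9 = 19683.
Step 3: Hamming bound ⌊q^n / V_q(n,t)⌋ = ⌊19683/19⌋ = 1035.
Step 4: Compare |C| = 865 to 1035: satisfied.
The claimed |C| lies below the Hamming bound.


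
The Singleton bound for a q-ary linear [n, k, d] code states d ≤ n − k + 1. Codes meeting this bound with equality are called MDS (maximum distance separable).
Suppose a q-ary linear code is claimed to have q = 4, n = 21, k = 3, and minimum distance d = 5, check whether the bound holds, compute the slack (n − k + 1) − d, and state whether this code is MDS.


Singleton RHS = n − k + 1 = 19, slack = 14, bound satisfied, not MDS.

Singleton bound: d ≤ n − k + 1.
Here n = 21, k = 3, so n − k + 1 = 19.
Given d = 5, check d ≤ 19: YES.
Slack = (n − k + 1) − d = 14.
The code is NOT MDS (slack = 14 > 0).
Description: the claimed parameters are [21, 3, 5]_4; such a code would be non-MDS.


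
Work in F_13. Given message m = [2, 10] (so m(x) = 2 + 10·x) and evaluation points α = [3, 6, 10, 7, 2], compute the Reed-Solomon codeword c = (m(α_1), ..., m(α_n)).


c = [6, 10, 11, 7, 9]

Message polynomial: m(x) = 2 + 10·x (mod 13).
For each evaluation point α_i, compute m(α_i) mod 13:
  α_1 = 3: Horner steps 10 → 6, so m(3) = 6.
  α_2 = 6: Horner steps 10 → 10, so m(6) = 10.
  α_3 = 10: Horner steps 10 → 11, so m(10) = 11.
  α_4 = 7: Horner steps 10 → 7, so m(7) = 7.
  α_5 = 2: Horner steps 10 → 9, so m(2) = 9.
Codeword c = [6, 10, 11, 7, 9] ∈ F_13^5.


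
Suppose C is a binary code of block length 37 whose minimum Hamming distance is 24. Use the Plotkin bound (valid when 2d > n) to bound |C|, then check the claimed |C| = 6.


Plotkin bound M ≤ 4; given |C| = 6 > bound (violated).

Check applicability: 2d = 48, n = 37.
2d − n = 11 > 0, so Plotkin applies.
Compute d/(2d−n) = 24/11 ≈ 2.1818.
⌊d/(2d−n)⌋ = 2.
Plotkin bound: M ≤ 2·2 = 4.
Given |C| = 6, check: VIOLATED.
This |C| is above the Plotkin bound, so no binary code with n = 37, d = 24 and 6 codewords exists.


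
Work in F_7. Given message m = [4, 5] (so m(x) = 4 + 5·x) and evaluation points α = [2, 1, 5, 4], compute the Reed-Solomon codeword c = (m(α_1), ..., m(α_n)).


c = [0, 2, 1, 3]

Message polynomial: m(x) = 4 + 5·x (mod 7).
For each evaluation point α_i, compute m(α_i) mod 7:
  α_1 = 2: Horner steps 5 → 0, so m(2) = 0.
  α_2 = 1: Horner steps 5 → 2, so m(1) = 2.
  α_3 = 5: Horner steps 5 → 1, so m(5) = 1.
  α_4 = 4: Horner steps 5 → 3, so m(4) = 3.
Codeword c = [0, 2, 1, 3] ∈ F_7^4.


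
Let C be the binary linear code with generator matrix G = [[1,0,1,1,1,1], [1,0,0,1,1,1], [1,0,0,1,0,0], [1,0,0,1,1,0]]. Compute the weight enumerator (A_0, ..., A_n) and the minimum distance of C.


Weight distribution: A_0 = 1, A_1 = 3, A_2 = 4, A_3 = 4, A_4 = 3, A_5 = 1. Minimum distance d = 1.

Enumerate all 2^4 = 16 messages m ∈ F_2^4.
For each, compute codeword c = mG in F_2^6, then tally its weight.
  m = 0000 → c = 000000, weight = 0.
  m = 1000 → c = 101111, weight = 5.
  m = 0100 → c = 100111, weight = 4.
  m = 1100 → c = 001000, weight = 1.
  m = 0010 → c = 100100, weight = 2.
  m = 1010 → c = 001011, weight = 3.
  m = 0110 → c = 000011, weight = 2.
  m = 1110 → c = 101100, weight = 3.
  m = 0001 → c = 100110, weight = 3.
  m = 1001 → c = 001001, weight = 2.
  m = 0101 → c = 000001, weight = 1.
  m = 1101 → c = 101110, weight = 4.
  m = 0011 → c = 000010, weight = 1.
  m = 1011 → c = 101101, weight = 4.
  m = 0111 → c = 100101, weight = 3.
  m = 1111 → c = 001010, weight = 2.
Tally weights:
  weight 0: 1 codewords.
  weight 1: 3 codewords.
  weight 2: 4 codewords.
  weight 3: 4 codewords.
  weight 4: 3 codewords.
  weight 5: 1 codewords.
Minimum distance d = smallest w > 0 with A_w > 0 = 1.
Sanity: Σ A_w = 16 = 2^4 = 16 ✓.


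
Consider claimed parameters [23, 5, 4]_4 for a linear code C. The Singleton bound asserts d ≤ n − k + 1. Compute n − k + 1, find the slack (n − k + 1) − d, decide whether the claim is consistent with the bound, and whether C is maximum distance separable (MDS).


Singleton RHS = n − k + 1 = 19, slack = 15, bound satisfied, not MDS.

Singleton bound: d ≤ n − k + 1.
Here n = 23, k = 5, so n − k + 1 = 19.
Given d = 4, check d ≤ 19: YES.
Slack = (n − k + 1) − d = 15.
The code is NOT MDS (slack = 15 > 0).
Description: the claimed parameters are [23, 5, 4]_4; such a code would be non-MDS.


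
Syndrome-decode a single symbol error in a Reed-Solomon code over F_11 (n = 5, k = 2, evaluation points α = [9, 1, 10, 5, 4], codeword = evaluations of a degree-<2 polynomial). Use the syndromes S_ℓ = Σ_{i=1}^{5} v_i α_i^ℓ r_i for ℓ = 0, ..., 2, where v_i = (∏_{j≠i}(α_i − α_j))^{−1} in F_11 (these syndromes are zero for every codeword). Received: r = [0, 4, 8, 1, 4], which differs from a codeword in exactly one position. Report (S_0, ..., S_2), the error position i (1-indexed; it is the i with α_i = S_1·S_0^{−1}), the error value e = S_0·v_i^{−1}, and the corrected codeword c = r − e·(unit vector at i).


S = (4, 4, 4), error at position 2, error magnitude e = 2, c = [0, 2, 8, 1, 4].

Step 1: column multipliers v_i = (∏_{j≠i}(α_i − α_j))^{−1} mod 11.
  i = 1 (α = 9): (9−1)(9−10)(9−5)(9−4) = 8·(−1)·4·5 = −160 ≡ 5, so v_1 = 5^{−1} = 9 (mod 11).
  i = 2 (α = 1): (1−9)(1−10)(1−5)(1−4) = (−8)·(−9)·(−4)·(−3) = 864 ≡ 6, so v_2 = 6^{−1} = 2 (mod 11).
  i = 3 (α = 10): (10−9)(10−1)(10−5)(10−4) = 1·9·5·6 = 270 ≡ 6, so v_3 = 6^{−1} = 2 (mod 11).
  i = 4 (α = 5): (5−9)(5−1)(5−10)(5−4) = (−4)·4·(−5)·1 = 80 ≡ 3, so v_4 = 3^{−1} = 4 (mod 11).
  i = 5 (α = 4): (4−9)(4−1)(4−10)(4−5) = (−5)·3·(−6)·(−1) = −90 ≡ 9, so v_5 = 9^{−1} = 5 (mod 11).
  v = [9, 2, 2, 4, 5].
Step 2: syndromes of r = [0, 4, 8, 1, 4] (all sums mod 11).
  S_0 = Σ v_i r_i = 9·0 + 2·4 + 2·8 + 4·1 + 5·4 = 48 ≡ 4.
  S_1 = Σ v_i α_i r_i = 9·9·0 + 2·1·4 + 2·10·8 + 4·5·1 + 5·4·4 = 268 ≡ 4.
  α_i^2 mod 11 = [4, 1, 1, 3, 5].
  S_2 = Σ v_i α_i^2 r_i = 9·4·0 + 2·1·4 + 2·1·8 + 4·3·1 + 5·5·4 = 136 ≡ 4.
  S = (4, 4, 4) ≠ 0, so r is not a codeword (an error is present).
Step 3: locate the error. For a single error e at position i, S_ℓ = v_i·e·α_i^ℓ, so α_err = S_1/S_0.
  S_0^{−1} = 4^{−1} = 3 (mod 11), so α_err = 4·3 = 12 ≡ 1 = α_2. Error position i = 2.
  Consistency check: S_2/S_1 = 4·3 = 12 ≡ 1 = α_err ✓ (single-error assumption holds).
Step 4: error magnitude e = S_0/v_2 = S_0·∏_{j≠2}(α_2 − α_j) = 4·6 = 24 ≡ 2 (mod 11).
Step 5: correct position 2: c_2 = r_2 − e = 4 − 2 ≡ 2 (mod 11). Hence c = [0, 2, 8, 1, 4].
  Check: interpolating c through the α_i gives m(x) = 5 + 8·x (degree < 2) with m(α_i) = c_i for every i, so c is indeed a codeword.
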